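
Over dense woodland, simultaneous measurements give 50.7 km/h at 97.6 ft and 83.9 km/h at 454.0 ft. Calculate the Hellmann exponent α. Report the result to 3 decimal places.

α ≈ 0.328

Power law: V₂/V₁ = (z₂/z₁)^α ⇒ α = ln(V₂/V₁) / ln(z₂/z₁)
α = ln(83.9/50.7) / ln(454.0/97.6) = ln(1.6548) / ln(4.6516)
  = 0.50370 / 1.53722 = 0.32767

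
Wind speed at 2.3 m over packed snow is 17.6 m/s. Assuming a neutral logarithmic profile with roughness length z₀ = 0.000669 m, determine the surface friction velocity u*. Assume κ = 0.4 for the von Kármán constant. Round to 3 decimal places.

Log law: V(z) = (u*/κ) · ln(z/z₀) ⇒ u* = κ · V / ln(z/z₀)
u* = 0.4 × 17.6 / ln(2.3/0.000669) = 0.4 × 17.6 / 8.1426
   = 7.0400 / 8.1426 = 0.8646 m/s

u* ≈ 0.865 m/s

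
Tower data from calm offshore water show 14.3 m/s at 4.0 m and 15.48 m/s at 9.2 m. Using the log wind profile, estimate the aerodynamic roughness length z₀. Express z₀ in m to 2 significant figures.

z₀ ≈ 0.00017 m

Log law: V(z) ∝ ln(z/z₀). With r = V₁/V₂ = 14.3/15.48 = 0.92377,
r · ln(z₂/z₀) = ln(z₁/z₀) ⇒ ln z₀ = (ln z₁ − r·ln z₂)/(1 − r)
ln z₀ = (1.38629 − 0.92377×2.21920) / 0.07623 = -8.7074
z₀ = exp(-8.7074) = 0.0001654 m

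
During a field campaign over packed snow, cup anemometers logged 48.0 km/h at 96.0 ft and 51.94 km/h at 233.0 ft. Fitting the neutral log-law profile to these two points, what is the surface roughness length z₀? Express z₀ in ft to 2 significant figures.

z₀ ≈ 0.0020 ft

Log law: V(z) ∝ ln(z/z₀). With r = V₁/V₂ = 48.0/51.94 = 0.92414,
r · ln(z₂/z₀) = ln(z₁/z₀) ⇒ ln z₀ = (ln z₁ − r·ln z₂)/(1 − r)
ln z₀ = (4.56435 − 0.92414×5.45104) / 0.07586 = -6.2380
z₀ = exp(-6.2380) = 0.001954 ft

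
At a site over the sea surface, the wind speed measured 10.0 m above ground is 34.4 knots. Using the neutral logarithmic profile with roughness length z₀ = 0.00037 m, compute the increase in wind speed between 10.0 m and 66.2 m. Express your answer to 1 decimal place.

6.4 knots

Log law: V₂ = V₁ · ln(z₂/z₀)/ln(z₁/z₀) = 34.4 × 12.0947/10.2046 = 40.7716 knots
ΔV = 40.7716 − 34.4 = 6.3716 knots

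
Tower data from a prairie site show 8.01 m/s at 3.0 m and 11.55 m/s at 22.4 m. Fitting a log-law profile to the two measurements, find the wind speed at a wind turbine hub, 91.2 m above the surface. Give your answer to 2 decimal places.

14.02 m/s

Log law: V ∝ ln(z/z₀). From the pair, with r = V₁/V₂ = 0.69351,
ln z₀ = (ln z₁ − r·ln z₂)/(1 − r) = (1.0986 − 0.69351×3.1091)/0.30649 = -3.4505 → z₀ = 0.03173 m
V₃ = V₁ · ln(z₃/z₀)/ln(z₁/z₀) = 8.01 × 7.9635/4.5491 = 14.0222 m/s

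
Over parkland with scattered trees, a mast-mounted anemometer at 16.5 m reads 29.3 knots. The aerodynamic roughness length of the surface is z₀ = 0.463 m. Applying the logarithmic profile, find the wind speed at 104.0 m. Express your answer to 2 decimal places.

Log law: V(z) ∝ ln(z/z₀), so V₂/V₁ = ln(z₂/z₀) / ln(z₁/z₀).
ln(104.0/0.463) = 5.4144, ln(16.5/0.463) = 3.5734
V₂ = 29.3 × 5.4144/3.5734 = 29.3 × 1.5152 = 44.3955 knots

44.40 knots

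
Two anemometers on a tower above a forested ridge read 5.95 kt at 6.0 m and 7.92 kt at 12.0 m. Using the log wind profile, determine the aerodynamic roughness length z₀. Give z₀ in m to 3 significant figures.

Log law: V(z) ∝ ln(z/z₀). With r = V₁/V₂ = 5.95/7.92 = 0.75126,
r · ln(z₂/z₀) = ln(z₁/z₀) ⇒ ln z₀ = (ln z₁ − r·ln z₂)/(1 − r)
ln z₀ = (1.79176 − 0.75126×2.48491) / 0.24874 = -0.3018
z₀ = exp(-0.3018) = 0.7395 m

z₀ ≈ 0.740 m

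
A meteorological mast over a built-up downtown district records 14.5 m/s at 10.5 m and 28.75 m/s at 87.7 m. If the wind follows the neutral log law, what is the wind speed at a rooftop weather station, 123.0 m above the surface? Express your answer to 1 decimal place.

Log law: V ∝ ln(z/z₀). From the pair, with r = V₁/V₂ = 0.50435,
ln z₀ = (ln z₁ − r·ln z₂)/(1 − r) = (2.3514 − 0.50435×4.4739)/0.49565 = 0.1916 → z₀ = 1.211 m
V₃ = V₁ · ln(z₃/z₀)/ln(z₁/z₀) = 14.5 × 4.6206/2.1598 = 31.0210 m/s

31.0 m/s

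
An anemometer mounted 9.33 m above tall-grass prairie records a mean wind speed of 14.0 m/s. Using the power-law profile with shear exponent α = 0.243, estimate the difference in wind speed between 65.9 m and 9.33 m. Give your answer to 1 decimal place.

Power law: V₂ = V₁ · (z₂/z₁)^α = 14.0 × (7.0632)^0.243 = 22.5131 m/s
ΔV = 22.5131 − 14.0 = 8.5131 m/s

8.5 m/s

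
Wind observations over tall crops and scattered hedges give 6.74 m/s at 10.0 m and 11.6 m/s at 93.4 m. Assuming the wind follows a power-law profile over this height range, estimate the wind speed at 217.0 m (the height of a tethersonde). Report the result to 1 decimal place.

First find α: α = ln(V₂/V₁)/ln(z₂/z₁) = ln(11.6/6.74)/ln(93.4/10.0) = 0.54295/2.23431 = 0.2430
Extrapolate from 93.4 m to 217.0 m: V₃ = 11.6 × (217.0/93.4)^0.2430 = 11.6 × 1.2273 = 14.2372 m/s

14.2 m/s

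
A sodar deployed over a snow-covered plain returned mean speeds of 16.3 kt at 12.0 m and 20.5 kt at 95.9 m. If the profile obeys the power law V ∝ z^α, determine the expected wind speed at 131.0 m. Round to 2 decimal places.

First find α: α = ln(V₂/V₁)/ln(z₂/z₁) = ln(20.5/16.3)/ln(95.9/12.0) = 0.22926/2.07840 = 0.1103
Extrapolate from 95.9 m to 131.0 m: V₃ = 20.5 × (131.0/95.9)^0.1103 = 20.5 × 1.0350 = 21.2175 kt

21.22 kt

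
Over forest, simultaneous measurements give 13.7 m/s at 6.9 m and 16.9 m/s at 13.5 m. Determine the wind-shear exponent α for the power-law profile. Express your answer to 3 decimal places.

Power law: V₂/V₁ = (z₂/z₁)^α ⇒ α = ln(V₂/V₁) / ln(z₂/z₁)
α = ln(16.9/13.7) / ln(13.5/6.9) = ln(1.2336) / ln(1.9565)
  = 0.20992 / 0.67117 = 0.31276

α ≈ 0.313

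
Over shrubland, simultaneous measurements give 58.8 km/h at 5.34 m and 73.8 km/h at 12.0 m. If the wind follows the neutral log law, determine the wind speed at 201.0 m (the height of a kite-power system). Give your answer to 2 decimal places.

126.01 km/h

Log law: V ∝ ln(z/z₀). From the pair, with r = V₁/V₂ = 0.79675,
ln z₀ = (ln z₁ − r·ln z₂)/(1 − r) = (1.6752 − 0.79675×2.4849)/0.20325 = -1.4987 → z₀ = 0.2234 m
V₃ = V₁ · ln(z₃/z₀)/ln(z₁/z₀) = 58.8 × 6.8020/3.1739 = 126.0131 km/h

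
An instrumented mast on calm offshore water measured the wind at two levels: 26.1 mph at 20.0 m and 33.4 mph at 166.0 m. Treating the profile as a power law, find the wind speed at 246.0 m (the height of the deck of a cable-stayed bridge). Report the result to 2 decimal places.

34.97 mph

First find α: α = ln(V₂/V₁)/ln(z₂/z₁) = ln(33.4/26.1)/ln(166.0/20.0) = 0.24662/2.11626 = 0.1165
Extrapolate from 166.0 m to 246.0 m: V₃ = 33.4 × (246.0/166.0)^0.1165 = 33.4 × 1.0469 = 34.9666 mph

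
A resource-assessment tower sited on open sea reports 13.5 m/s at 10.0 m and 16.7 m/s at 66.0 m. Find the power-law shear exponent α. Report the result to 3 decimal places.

α ≈ 0.113

Power law: V₂/V₁ = (z₂/z₁)^α ⇒ α = ln(V₂/V₁) / ln(z₂/z₁)
α = ln(16.7/13.5) / ln(66.0/10.0) = ln(1.2370) / ln(6.6000)
  = 0.21272 / 1.88707 = 0.11272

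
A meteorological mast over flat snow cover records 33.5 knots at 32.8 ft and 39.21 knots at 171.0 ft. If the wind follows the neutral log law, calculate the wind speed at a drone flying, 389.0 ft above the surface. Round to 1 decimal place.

Log law: V ∝ ln(z/z₀). From the pair, with r = V₁/V₂ = 0.85437,
ln z₀ = (ln z₁ − r·ln z₂)/(1 − r) = (3.4904 − 0.85437×5.1417)/0.14563 = -6.1972 → z₀ = 0.002035 ft
V₃ = V₁ · ln(z₃/z₀)/ln(z₁/z₀) = 33.5 × 12.1608/9.6876 = 42.0522 knots

42.1 knots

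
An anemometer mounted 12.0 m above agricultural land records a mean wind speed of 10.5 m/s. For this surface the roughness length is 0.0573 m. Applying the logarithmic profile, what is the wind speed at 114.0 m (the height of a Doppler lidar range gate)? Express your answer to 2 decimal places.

Log law: V(z) ∝ ln(z/z₀), so V₂/V₁ = ln(z₂/z₀) / ln(z₁/z₀).
ln(114.0/0.0573) = 7.5957, ln(12.0/0.0573) = 5.3444
V₂ = 10.5 × 7.5957/5.3444 = 10.5 × 1.4212 = 14.9231 m/s

14.92 m/s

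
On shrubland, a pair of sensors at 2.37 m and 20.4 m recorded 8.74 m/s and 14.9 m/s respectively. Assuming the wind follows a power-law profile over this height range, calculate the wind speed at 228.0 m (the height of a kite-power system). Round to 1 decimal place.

27.1 m/s

First find α: α = ln(V₂/V₁)/ln(z₂/z₁) = ln(14.9/8.74)/ln(20.4/2.37) = 0.53345/2.15264 = 0.2478
Extrapolate from 20.4 m to 228.0 m: V₃ = 14.9 × (228.0/20.4)^0.2478 = 14.9 × 1.8188 = 27.1000 m/s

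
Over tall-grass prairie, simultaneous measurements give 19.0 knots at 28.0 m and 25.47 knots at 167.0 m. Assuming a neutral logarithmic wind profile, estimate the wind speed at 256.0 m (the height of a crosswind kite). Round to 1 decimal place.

27.0 knots

Log law: V ∝ ln(z/z₀). From the pair, with r = V₁/V₂ = 0.74598,
ln z₀ = (ln z₁ − r·ln z₂)/(1 − r) = (3.3322 − 0.74598×5.1180)/0.25402 = -1.9120 → z₀ = 0.1478 m
V₃ = V₁ · ln(z₃/z₀)/ln(z₁/z₀) = 19.0 × 7.4572/5.2442 = 27.0177 knots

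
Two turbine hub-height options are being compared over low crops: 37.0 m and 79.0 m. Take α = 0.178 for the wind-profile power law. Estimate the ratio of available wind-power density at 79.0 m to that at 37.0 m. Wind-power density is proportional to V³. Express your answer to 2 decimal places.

Speed ratio: V_B/V_A = (z_B/z_A)^α = (79.0/37.0)^0.178 = (2.1351)^0.178 = 1.14456
Power-density ratio: P_B/P_A = (V_B/V_A)³ = (1.14456)³ = 1.49938

1.50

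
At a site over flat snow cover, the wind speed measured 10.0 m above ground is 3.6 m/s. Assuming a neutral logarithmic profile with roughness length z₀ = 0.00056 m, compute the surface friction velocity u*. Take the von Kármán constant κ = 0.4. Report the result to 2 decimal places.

u* ≈ 0.15 m/s

Log law: V(z) = (u*/κ) · ln(z/z₀) ⇒ u* = κ · V / ln(z/z₀)
u* = 0.4 × 3.6 / ln(10.0/0.00056) = 0.4 × 3.6 / 9.7902
   = 1.4400 / 9.7902 = 0.1471 m/s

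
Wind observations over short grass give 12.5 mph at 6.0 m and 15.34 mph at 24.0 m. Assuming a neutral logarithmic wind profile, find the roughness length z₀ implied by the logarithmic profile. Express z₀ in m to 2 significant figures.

Log law: V(z) ∝ ln(z/z₀). With r = V₁/V₂ = 12.5/15.34 = 0.81486,
r · ln(z₂/z₀) = ln(z₁/z₀) ⇒ ln z₀ = (ln z₁ − r·ln z₂)/(1 − r)
ln z₀ = (1.79176 − 0.81486×3.17805) / 0.18514 = -4.3099
z₀ = exp(-4.3099) = 0.01344 m

z₀ ≈ 0.013 m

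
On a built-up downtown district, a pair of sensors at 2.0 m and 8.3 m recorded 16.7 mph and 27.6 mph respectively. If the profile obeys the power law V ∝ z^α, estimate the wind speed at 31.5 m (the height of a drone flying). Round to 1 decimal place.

First find α: α = ln(V₂/V₁)/ln(z₂/z₁) = ln(27.6/16.7)/ln(8.3/2.0) = 0.50241/1.42311 = 0.3530
Extrapolate from 8.3 m to 31.5 m: V₃ = 27.6 × (31.5/8.3)^0.3530 = 27.6 × 1.6014 = 44.1976 mph

44.2 mph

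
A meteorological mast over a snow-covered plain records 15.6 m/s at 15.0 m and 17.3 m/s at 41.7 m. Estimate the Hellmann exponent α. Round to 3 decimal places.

α ≈ 0.101

Power law: V₂/V₁ = (z₂/z₁)^α ⇒ α = ln(V₂/V₁) / ln(z₂/z₁)
α = ln(17.3/15.6) / ln(41.7/15.0) = ln(1.1090) / ln(2.7800)
  = 0.10344 / 1.02245 = 0.10116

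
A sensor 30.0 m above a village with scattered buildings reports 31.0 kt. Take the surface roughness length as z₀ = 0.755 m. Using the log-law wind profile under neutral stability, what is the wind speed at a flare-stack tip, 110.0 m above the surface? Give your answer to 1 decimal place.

41.9 kt

Log law: V(z) ∝ ln(z/z₀), so V₂/V₁ = ln(z₂/z₀) / ln(z₁/z₀).
ln(110.0/0.755) = 4.9815, ln(30.0/0.755) = 3.6822
V₂ = 31.0 × 4.9815/3.6822 = 31.0 × 1.3529 = 41.9384 kt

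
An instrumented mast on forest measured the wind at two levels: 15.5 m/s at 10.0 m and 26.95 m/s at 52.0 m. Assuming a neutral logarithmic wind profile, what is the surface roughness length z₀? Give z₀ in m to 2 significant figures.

Log law: V(z) ∝ ln(z/z₀). With r = V₁/V₂ = 15.5/26.95 = 0.57514,
r · ln(z₂/z₀) = ln(z₁/z₀) ⇒ ln z₀ = (ln z₁ − r·ln z₂)/(1 − r)
ln z₀ = (2.30259 − 0.57514×3.95124) / 0.42486 = 0.0708
z₀ = exp(0.0708) = 1.073 m

z₀ ≈ 1.1 m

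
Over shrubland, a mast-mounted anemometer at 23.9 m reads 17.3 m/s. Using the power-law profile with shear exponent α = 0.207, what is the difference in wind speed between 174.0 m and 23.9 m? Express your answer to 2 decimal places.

8.79 m/s

Power law: V₂ = V₁ · (z₂/z₁)^α = 17.3 × (7.2803)^0.207 = 26.0922 m/s
ΔV = 26.0922 − 17.3 = 8.7922 m/s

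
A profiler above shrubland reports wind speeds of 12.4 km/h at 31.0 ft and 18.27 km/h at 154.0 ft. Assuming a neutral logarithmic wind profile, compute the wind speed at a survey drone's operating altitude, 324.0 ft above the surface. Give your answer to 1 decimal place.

Log law: V ∝ ln(z/z₀). From the pair, with r = V₁/V₂ = 0.67871,
ln z₀ = (ln z₁ − r·ln z₂)/(1 − r) = (3.4340 − 0.67871×5.0370)/0.32129 = 0.0478 → z₀ = 1.049 ft
V₃ = V₁ · ln(z₃/z₀)/ln(z₁/z₀) = 12.4 × 5.7329/3.3862 = 20.9937 km/h

21.0 km/h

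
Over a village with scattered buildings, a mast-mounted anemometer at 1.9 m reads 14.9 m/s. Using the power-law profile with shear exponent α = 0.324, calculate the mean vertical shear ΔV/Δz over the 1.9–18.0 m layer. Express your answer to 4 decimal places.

0.9921 m/s/m

Power law: V₂ = V₁ · (z₂/z₁)^α = 14.9 × (9.4737)^0.324 = 30.8730 m/s
ΔV/Δz = (30.8730 − 14.9)/(18.0 − 1.9) = 15.9730/16.1000 = 0.99211 m/s/m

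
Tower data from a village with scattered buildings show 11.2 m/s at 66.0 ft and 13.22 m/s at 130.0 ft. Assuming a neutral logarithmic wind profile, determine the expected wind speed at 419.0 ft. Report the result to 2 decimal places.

Log law: V ∝ ln(z/z₀). From the pair, with r = V₁/V₂ = 0.84720,
ln z₀ = (ln z₁ − r·ln z₂)/(1 − r) = (4.1897 − 0.84720×4.8675)/0.15280 = 0.4311 → z₀ = 1.539 ft
V₃ = V₁ · ln(z₃/z₀)/ln(z₁/z₀) = 11.2 × 5.6068/3.7585 = 16.7075 m/s

16.71 m/s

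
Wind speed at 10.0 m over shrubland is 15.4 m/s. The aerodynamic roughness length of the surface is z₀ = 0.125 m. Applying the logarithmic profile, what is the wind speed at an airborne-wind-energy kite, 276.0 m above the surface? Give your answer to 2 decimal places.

Log law: V(z) ∝ ln(z/z₀), so V₂/V₁ = ln(z₂/z₀) / ln(z₁/z₀).
ln(276.0/0.125) = 7.6998, ln(10.0/0.125) = 4.3820
V₂ = 15.4 × 7.6998/4.3820 = 15.4 × 1.7571 = 27.0600 m/s

27.06 m/s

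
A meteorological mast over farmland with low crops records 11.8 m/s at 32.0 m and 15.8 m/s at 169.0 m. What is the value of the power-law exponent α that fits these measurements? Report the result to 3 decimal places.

Power law: V₂/V₁ = (z₂/z₁)^α ⇒ α = ln(V₂/V₁) / ln(z₂/z₁)
α = ln(15.8/11.8) / ln(169.0/32.0) = ln(1.3390) / ln(5.2812)
  = 0.29191 / 1.66416 = 0.17541

α ≈ 0.175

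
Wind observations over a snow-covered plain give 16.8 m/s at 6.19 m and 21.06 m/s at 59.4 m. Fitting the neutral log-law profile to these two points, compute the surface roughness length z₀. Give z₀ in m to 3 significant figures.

z₀ ≈ 0.000829 m

Log law: V(z) ∝ ln(z/z₀). With r = V₁/V₂ = 16.8/21.06 = 0.79772,
r · ln(z₂/z₀) = ln(z₁/z₀) ⇒ ln z₀ = (ln z₁ − r·ln z₂)/(1 − r)
ln z₀ = (1.82294 − 0.79772×4.08429) / 0.20228 = -7.0951
z₀ = exp(-7.0951) = 0.0008292 m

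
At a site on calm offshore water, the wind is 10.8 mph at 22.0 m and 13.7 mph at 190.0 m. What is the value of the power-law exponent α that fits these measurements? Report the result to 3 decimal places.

α ≈ 0.110

Power law: V₂/V₁ = (z₂/z₁)^α ⇒ α = ln(V₂/V₁) / ln(z₂/z₁)
α = ln(13.7/10.8) / ln(190.0/22.0) = ln(1.2685) / ln(8.6364)
  = 0.23785 / 2.15598 = 0.11032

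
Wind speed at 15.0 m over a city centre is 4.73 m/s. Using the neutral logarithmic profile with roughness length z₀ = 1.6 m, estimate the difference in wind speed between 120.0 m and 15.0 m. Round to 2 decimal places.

Log law: V₂ = V₁ · ln(z₂/z₀)/ln(z₁/z₀) = 4.73 × 4.3175/2.2380 = 9.1248 m/s
ΔV = 9.1248 − 4.73 = 4.3948 m/s

4.39 m/s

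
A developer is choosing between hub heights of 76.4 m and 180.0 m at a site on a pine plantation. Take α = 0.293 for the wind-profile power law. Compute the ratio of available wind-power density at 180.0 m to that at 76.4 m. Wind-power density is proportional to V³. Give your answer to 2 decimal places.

Speed ratio: V_B/V_A = (z_B/z_A)^α = (180.0/76.4)^0.293 = (2.3560)^0.293 = 1.28543
Power-density ratio: P_B/P_A = (V_B/V_A)³ = (1.28543)³ = 2.12396

2.12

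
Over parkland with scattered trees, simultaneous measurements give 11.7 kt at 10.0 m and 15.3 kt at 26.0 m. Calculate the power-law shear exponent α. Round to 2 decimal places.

α ≈ 0.28

Power law: V₂/V₁ = (z₂/z₁)^α ⇒ α = ln(V₂/V₁) / ln(z₂/z₁)
α = ln(15.3/11.7) / ln(26.0/10.0) = ln(1.3077) / ln(2.6000)
  = 0.26826 / 0.95551 = 0.28075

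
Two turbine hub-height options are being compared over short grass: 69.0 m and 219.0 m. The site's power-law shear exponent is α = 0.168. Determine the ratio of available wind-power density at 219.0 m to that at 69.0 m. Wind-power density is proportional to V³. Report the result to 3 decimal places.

1.790

Speed ratio: V_B/V_A = (z_B/z_A)^α = (219.0/69.0)^0.168 = (3.1739)^0.168 = 1.21414
Power-density ratio: P_B/P_A = (V_B/V_A)³ = (1.21414)³ = 1.78980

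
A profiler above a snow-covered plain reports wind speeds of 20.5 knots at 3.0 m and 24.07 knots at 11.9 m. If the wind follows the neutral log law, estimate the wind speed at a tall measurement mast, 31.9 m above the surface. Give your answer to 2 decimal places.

Log law: V ∝ ln(z/z₀). From the pair, with r = V₁/V₂ = 0.85168,
ln z₀ = (ln z₁ − r·ln z₂)/(1 − r) = (1.0986 − 0.85168×2.4765)/0.14832 = -6.8138 → z₀ = 0.001098 m
V₃ = V₁ · ln(z₃/z₀)/ln(z₁/z₀) = 20.5 × 10.2765/7.9125 = 26.6248 knots

26.62 knots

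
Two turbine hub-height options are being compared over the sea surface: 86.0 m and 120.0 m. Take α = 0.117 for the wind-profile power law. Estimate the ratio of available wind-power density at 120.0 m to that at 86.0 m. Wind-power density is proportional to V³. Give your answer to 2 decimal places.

Speed ratio: V_B/V_A = (z_B/z_A)^α = (120.0/86.0)^0.117 = (1.3953)^0.117 = 1.03975
Power-density ratio: P_B/P_A = (V_B/V_A)³ = (1.03975)³ = 1.12404

1.12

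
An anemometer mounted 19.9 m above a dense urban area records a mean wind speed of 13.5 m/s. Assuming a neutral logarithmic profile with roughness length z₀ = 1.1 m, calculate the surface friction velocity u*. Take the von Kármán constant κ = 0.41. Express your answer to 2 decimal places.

Log law: V(z) = (u*/κ) · ln(z/z₀) ⇒ u* = κ · V / ln(z/z₀)
u* = 0.41 × 13.5 / ln(19.9/1.1) = 0.41 × 13.5 / 2.8954
   = 5.5350 / 2.8954 = 1.9116 m/s

u* ≈ 1.91 m/s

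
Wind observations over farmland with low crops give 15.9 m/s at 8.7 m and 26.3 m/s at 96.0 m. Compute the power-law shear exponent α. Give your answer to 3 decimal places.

Power law: V₂/V₁ = (z₂/z₁)^α ⇒ α = ln(V₂/V₁) / ln(z₂/z₁)
α = ln(26.3/15.9) / ln(96.0/8.7) = ln(1.6541) / ln(11.0345)
  = 0.50325 / 2.40103 = 0.20960

α ≈ 0.210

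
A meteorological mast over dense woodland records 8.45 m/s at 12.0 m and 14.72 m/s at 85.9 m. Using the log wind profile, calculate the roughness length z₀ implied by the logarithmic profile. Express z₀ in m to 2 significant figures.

Log law: V(z) ∝ ln(z/z₀). With r = V₁/V₂ = 8.45/14.72 = 0.57405,
r · ln(z₂/z₀) = ln(z₁/z₀) ⇒ ln z₀ = (ln z₁ − r·ln z₂)/(1 − r)
ln z₀ = (2.48491 − 0.57405×4.45318) / 0.42595 = -0.1677
z₀ = exp(-0.1677) = 0.8456 m

z₀ ≈ 0.85 m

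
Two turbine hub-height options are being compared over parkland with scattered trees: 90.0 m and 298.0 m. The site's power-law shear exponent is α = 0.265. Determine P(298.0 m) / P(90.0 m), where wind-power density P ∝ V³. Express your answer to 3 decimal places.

2.590

Speed ratio: V_B/V_A = (z_B/z_A)^α = (298.0/90.0)^0.265 = (3.3111)^0.265 = 1.37339
Power-density ratio: P_B/P_A = (V_B/V_A)³ = (1.37339)³ = 2.59047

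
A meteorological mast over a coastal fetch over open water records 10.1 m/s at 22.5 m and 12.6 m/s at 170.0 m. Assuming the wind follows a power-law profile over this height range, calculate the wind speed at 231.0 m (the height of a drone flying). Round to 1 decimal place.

First find α: α = ln(V₂/V₁)/ln(z₂/z₁) = ln(12.6/10.1)/ln(170.0/22.5) = 0.22116/2.02228 = 0.1094
Extrapolate from 170.0 m to 231.0 m: V₃ = 12.6 × (231.0/170.0)^0.1094 = 12.6 × 1.0341 = 13.0297 m/s

13.0 m/s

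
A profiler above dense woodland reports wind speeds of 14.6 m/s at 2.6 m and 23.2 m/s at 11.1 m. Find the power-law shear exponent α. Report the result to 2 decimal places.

Power law: V₂/V₁ = (z₂/z₁)^α ⇒ α = ln(V₂/V₁) / ln(z₂/z₁)
α = ln(23.2/14.6) / ln(11.1/2.6) = ln(1.5890) / ln(4.2692)
  = 0.46313 / 1.45143 = 0.31909

α ≈ 0.32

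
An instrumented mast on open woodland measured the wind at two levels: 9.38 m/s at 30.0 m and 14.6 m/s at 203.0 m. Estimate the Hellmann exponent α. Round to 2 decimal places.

Power law: V₂/V₁ = (z₂/z₁)^α ⇒ α = ln(V₂/V₁) / ln(z₂/z₁)
α = ln(14.6/9.38) / ln(203.0/30.0) = ln(1.5565) / ln(6.7667)
  = 0.44244 / 1.91201 = 0.23140

α ≈ 0.23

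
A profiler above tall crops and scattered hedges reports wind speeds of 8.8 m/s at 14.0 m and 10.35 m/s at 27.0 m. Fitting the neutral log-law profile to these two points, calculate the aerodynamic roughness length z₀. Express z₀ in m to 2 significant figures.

z₀ ≈ 0.34 m

Log law: V(z) ∝ ln(z/z₀). With r = V₁/V₂ = 8.8/10.35 = 0.85024,
r · ln(z₂/z₀) = ln(z₁/z₀) ⇒ ln z₀ = (ln z₁ − r·ln z₂)/(1 − r)
ln z₀ = (2.63906 − 0.85024×3.29584) / 0.14976 = -1.0898
z₀ = exp(-1.0898) = 0.3363 m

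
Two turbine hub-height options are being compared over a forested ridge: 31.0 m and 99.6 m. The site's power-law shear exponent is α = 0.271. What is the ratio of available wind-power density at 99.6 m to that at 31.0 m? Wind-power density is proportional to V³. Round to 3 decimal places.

2.583

Speed ratio: V_B/V_A = (z_B/z_A)^α = (99.6/31.0)^0.271 = (3.2129)^0.271 = 1.37205
Power-density ratio: P_B/P_A = (V_B/V_A)³ = (1.37205)³ = 2.58290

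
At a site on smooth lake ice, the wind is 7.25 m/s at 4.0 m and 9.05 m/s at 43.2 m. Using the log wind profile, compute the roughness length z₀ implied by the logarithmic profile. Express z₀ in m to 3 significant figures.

z₀ ≈ 0.000275 m

Log law: V(z) ∝ ln(z/z₀). With r = V₁/V₂ = 7.25/9.05 = 0.80110,
r · ln(z₂/z₀) = ln(z₁/z₀) ⇒ ln z₀ = (ln z₁ − r·ln z₂)/(1 − r)
ln z₀ = (1.38629 − 0.80110×3.76584) / 0.19890 = -8.1980
z₀ = exp(-8.1980) = 0.0002752 m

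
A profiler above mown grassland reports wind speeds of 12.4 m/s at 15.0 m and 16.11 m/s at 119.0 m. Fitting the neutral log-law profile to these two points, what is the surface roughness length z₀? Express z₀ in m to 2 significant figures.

Log law: V(z) ∝ ln(z/z₀). With r = V₁/V₂ = 12.4/16.11 = 0.76971,
r · ln(z₂/z₀) = ln(z₁/z₀) ⇒ ln z₀ = (ln z₁ − r·ln z₂)/(1 − r)
ln z₀ = (2.70805 − 0.76971×4.77912) / 0.23029 = -4.2141
z₀ = exp(-4.2141) = 0.01479 m

z₀ ≈ 0.015 m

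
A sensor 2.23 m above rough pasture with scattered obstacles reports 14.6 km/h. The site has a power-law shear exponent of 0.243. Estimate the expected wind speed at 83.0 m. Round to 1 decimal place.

35.2 km/h

Power-law profile: V₂ = V₁ · (z₂/z₁)^α
V₂ = 14.6 × (83.0/2.23)^0.243 = 14.6 × (37.2197)^0.243
    = 14.6 × 2.4082 = 35.1602 km/h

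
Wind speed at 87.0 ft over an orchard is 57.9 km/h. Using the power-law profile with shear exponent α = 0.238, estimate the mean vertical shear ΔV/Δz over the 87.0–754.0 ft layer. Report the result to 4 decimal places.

Power law: V₂ = V₁ · (z₂/z₁)^α = 57.9 × (8.6667)^0.238 = 96.8027 km/h
ΔV/Δz = (96.8027 − 57.9)/(754.0 − 87.0) = 38.9027/667.0000 = 0.05832 km/h/ft

0.0583 km/h/ft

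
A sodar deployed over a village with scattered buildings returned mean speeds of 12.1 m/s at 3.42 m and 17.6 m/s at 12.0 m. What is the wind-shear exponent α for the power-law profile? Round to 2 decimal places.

Power law: V₂/V₁ = (z₂/z₁)^α ⇒ α = ln(V₂/V₁) / ln(z₂/z₁)
α = ln(17.6/12.1) / ln(12.0/3.42) = ln(1.4545) / ln(3.5088)
  = 0.37469 / 1.25527 = 0.29850

α ≈ 0.30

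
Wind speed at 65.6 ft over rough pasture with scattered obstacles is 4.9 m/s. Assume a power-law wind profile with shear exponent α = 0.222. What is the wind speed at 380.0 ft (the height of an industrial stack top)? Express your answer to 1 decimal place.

Power-law profile: V₂ = V₁ · (z₂/z₁)^α
V₂ = 4.9 × (380.0/65.6)^0.222 = 4.9 × (5.7927)^0.222
    = 4.9 × 1.4769 = 7.2369 m/s

7.2 m/s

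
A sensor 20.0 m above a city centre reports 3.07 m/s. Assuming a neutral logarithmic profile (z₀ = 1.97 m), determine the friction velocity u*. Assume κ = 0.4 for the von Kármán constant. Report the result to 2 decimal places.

Log law: V(z) = (u*/κ) · ln(z/z₀) ⇒ u* = κ · V / ln(z/z₀)
u* = 0.4 × 3.07 / ln(20.0/1.97) = 0.4 × 3.07 / 2.3177
   = 1.2280 / 2.3177 = 0.5298 m/s

u* ≈ 0.53 m/s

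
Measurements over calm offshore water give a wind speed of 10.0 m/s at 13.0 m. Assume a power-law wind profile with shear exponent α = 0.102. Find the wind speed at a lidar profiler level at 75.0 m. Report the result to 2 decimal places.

Power-law profile: V₂ = V₁ · (z₂/z₁)^α
V₂ = 10.0 × (75.0/13.0)^0.102 = 10.0 × (5.7692)^0.102
    = 10.0 × 1.1957 = 11.9573 m/s

11.96 m/s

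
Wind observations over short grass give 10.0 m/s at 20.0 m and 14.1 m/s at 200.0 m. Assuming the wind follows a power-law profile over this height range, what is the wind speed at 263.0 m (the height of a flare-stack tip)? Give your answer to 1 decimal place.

14.7 m/s

First find α: α = ln(V₂/V₁)/ln(z₂/z₁) = ln(14.1/10.0)/ln(200.0/20.0) = 0.34359/2.30259 = 0.1492
Extrapolate from 200.0 m to 263.0 m: V₃ = 14.1 × (263.0/200.0)^0.1492 = 14.1 × 1.0417 = 14.6881 m/s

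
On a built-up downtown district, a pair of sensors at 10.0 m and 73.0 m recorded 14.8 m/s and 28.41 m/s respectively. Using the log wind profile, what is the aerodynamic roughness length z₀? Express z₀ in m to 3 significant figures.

z₀ ≈ 1.15 m

Log law: V(z) ∝ ln(z/z₀). With r = V₁/V₂ = 14.8/28.41 = 0.52094,
r · ln(z₂/z₀) = ln(z₁/z₀) ⇒ ln z₀ = (ln z₁ − r·ln z₂)/(1 − r)
ln z₀ = (2.30259 − 0.52094×4.29046) / 0.47906 = 0.1409
z₀ = exp(0.1409) = 1.151 m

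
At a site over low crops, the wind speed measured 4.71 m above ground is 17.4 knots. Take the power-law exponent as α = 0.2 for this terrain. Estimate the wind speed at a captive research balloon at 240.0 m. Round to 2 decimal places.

38.19 knots

Power-law profile: V₂ = V₁ · (z₂/z₁)^α
V₂ = 17.4 × (240.0/4.71)^0.2 = 17.4 × (50.9554)^0.2
    = 17.4 × 2.1950 = 38.1933 knots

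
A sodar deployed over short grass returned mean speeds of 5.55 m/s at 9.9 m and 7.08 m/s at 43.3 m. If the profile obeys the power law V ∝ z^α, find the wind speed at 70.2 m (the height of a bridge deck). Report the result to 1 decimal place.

7.7 m/s

First find α: α = ln(V₂/V₁)/ln(z₂/z₁) = ln(7.08/5.55)/ln(43.3/9.9) = 0.24348/1.47562 = 0.1650
Extrapolate from 43.3 m to 70.2 m: V₃ = 7.08 × (70.2/43.3)^0.1650 = 7.08 × 1.0830 = 7.6676 m/s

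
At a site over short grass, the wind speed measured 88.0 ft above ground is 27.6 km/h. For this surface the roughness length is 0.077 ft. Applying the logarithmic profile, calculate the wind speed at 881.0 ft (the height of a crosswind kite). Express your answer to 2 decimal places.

Log law: V(z) ∝ ln(z/z₀), so V₂/V₁ = ln(z₂/z₀) / ln(z₁/z₀).
ln(881.0/0.077) = 9.3450, ln(88.0/0.077) = 7.0413
V₂ = 27.6 × 9.3450/7.0413 = 27.6 × 1.3272 = 36.6300 km/h

36.63 km/h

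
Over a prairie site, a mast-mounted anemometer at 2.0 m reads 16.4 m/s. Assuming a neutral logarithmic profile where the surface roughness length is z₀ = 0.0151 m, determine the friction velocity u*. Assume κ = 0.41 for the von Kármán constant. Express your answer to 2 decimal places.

Log law: V(z) = (u*/κ) · ln(z/z₀) ⇒ u* = κ · V / ln(z/z₀)
u* = 0.41 × 16.4 / ln(2.0/0.0151) = 0.41 × 16.4 / 4.8862
   = 6.7240 / 4.8862 = 1.3761 m/s

u* ≈ 1.38 m/s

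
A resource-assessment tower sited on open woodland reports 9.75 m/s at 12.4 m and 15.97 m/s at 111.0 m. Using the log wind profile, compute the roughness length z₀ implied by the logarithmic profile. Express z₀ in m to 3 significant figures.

z₀ ≈ 0.399 m

Log law: V(z) ∝ ln(z/z₀). With r = V₁/V₂ = 9.75/15.97 = 0.61052,
r · ln(z₂/z₀) = ln(z₁/z₀) ⇒ ln z₀ = (ln z₁ − r·ln z₂)/(1 − r)
ln z₀ = (2.51770 − 0.61052×4.70953) / 0.38948 = -0.9181
z₀ = exp(-0.9181) = 0.3993 m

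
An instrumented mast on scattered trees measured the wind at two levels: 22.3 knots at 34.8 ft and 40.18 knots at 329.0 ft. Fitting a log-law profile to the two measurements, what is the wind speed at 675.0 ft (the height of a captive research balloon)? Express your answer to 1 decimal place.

45.9 knots

Log law: V ∝ ln(z/z₀). From the pair, with r = V₁/V₂ = 0.55500,
ln z₀ = (ln z₁ − r·ln z₂)/(1 − r) = (3.5496 − 0.55500×5.7961)/0.44500 = 0.7478 → z₀ = 2.112 ft
V₃ = V₁ · ln(z₃/z₀)/ln(z₁/z₀) = 22.3 × 5.7669/2.8018 = 45.9000 knots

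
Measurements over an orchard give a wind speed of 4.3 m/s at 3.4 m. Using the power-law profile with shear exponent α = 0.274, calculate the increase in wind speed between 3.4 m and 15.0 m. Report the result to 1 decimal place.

Power law: V₂ = V₁ · (z₂/z₁)^α = 4.3 × (4.4118)^0.274 = 6.4579 m/s
ΔV = 6.4579 − 4.3 = 2.1579 m/s

2.2 m/s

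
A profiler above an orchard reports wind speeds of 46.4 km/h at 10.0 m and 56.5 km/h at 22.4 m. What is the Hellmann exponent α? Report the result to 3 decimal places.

Power law: V₂/V₁ = (z₂/z₁)^α ⇒ α = ln(V₂/V₁) / ln(z₂/z₁)
α = ln(56.5/46.4) / ln(22.4/10.0) = ln(1.2177) / ln(2.2400)
  = 0.19694 / 0.80648 = 0.24420

α ≈ 0.244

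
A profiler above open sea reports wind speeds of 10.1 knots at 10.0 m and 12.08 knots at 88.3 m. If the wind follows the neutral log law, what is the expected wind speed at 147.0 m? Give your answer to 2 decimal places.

Log law: V ∝ ln(z/z₀). From the pair, with r = V₁/V₂ = 0.83609,
ln z₀ = (ln z₁ − r·ln z₂)/(1 − r) = (2.3026 − 0.83609×4.4807)/0.16391 = -8.8082 → z₀ = 0.0001495 m
V₃ = V₁ · ln(z₃/z₀)/ln(z₁/z₀) = 10.1 × 13.7986/11.1108 = 12.5433 knots

12.54 knots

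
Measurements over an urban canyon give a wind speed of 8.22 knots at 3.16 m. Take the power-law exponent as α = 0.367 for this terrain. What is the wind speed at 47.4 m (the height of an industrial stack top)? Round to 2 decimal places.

22.21 knots

Power-law profile: V₂ = V₁ · (z₂/z₁)^α
V₂ = 8.22 × (47.4/3.16)^0.367 = 8.22 × (15.0000)^0.367
    = 8.22 × 2.7016 = 22.2074 knots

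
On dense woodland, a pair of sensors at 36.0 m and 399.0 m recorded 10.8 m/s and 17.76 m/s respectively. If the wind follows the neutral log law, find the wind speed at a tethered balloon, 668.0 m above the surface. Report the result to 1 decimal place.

19.3 m/s

Log law: V ∝ ln(z/z₀). From the pair, with r = V₁/V₂ = 0.60811,
ln z₀ = (ln z₁ − r·ln z₂)/(1 − r) = (3.5835 − 0.60811×5.9890)/0.39189 = -0.1491 → z₀ = 0.8615 m
V₃ = V₁ · ln(z₃/z₀)/ln(z₁/z₀) = 10.8 × 6.6534/3.7326 = 19.2511 m/s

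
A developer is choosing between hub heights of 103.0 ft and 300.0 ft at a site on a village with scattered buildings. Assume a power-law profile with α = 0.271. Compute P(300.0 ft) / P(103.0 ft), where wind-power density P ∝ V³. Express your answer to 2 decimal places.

Speed ratio: V_B/V_A = (z_B/z_A)^α = (300.0/103.0)^0.271 = (2.9126)^0.271 = 1.33604
Power-density ratio: P_B/P_A = (V_B/V_A)³ = (1.33604)³ = 2.38486

2.38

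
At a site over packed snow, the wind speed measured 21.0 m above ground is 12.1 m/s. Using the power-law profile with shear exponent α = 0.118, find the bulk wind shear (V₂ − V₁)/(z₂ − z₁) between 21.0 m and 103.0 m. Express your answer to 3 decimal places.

0.030 m/s/m

Power law: V₂ = V₁ · (z₂/z₁)^α = 12.1 × (4.9048)^0.118 = 14.5975 m/s
ΔV/Δz = (14.5975 − 12.1)/(103.0 − 21.0) = 2.4975/82.0000 = 0.03046 m/s/m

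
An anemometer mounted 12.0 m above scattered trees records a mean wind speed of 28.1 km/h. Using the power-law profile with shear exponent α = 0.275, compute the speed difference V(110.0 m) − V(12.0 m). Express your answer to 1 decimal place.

23.6 km/h

Power law: V₂ = V₁ · (z₂/z₁)^α = 28.1 × (9.1667)^0.275 = 51.6790 km/h
ΔV = 51.6790 − 28.1 = 23.5790 km/h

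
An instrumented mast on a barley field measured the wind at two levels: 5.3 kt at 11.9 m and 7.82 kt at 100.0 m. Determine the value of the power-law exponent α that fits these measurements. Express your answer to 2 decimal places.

α ≈ 0.18

Power law: V₂/V₁ = (z₂/z₁)^α ⇒ α = ln(V₂/V₁) / ln(z₂/z₁)
α = ln(7.82/5.3) / ln(100.0/11.9) = ln(1.4755) / ln(8.4034)
  = 0.38898 / 2.12863 = 0.18274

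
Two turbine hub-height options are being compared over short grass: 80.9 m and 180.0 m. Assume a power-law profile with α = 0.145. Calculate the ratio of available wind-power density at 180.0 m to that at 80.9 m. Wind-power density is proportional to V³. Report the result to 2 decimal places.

Speed ratio: V_B/V_A = (z_B/z_A)^α = (180.0/80.9)^0.145 = (2.2250)^0.145 = 1.12295
Power-density ratio: P_B/P_A = (V_B/V_A)³ = (1.12295)³ = 1.41607

1.42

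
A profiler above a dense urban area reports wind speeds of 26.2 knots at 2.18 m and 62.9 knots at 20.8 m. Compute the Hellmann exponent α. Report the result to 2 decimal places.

α ≈ 0.39

Power law: V₂/V₁ = (z₂/z₁)^α ⇒ α = ln(V₂/V₁) / ln(z₂/z₁)
α = ln(62.9/26.2) / ln(20.8/2.18) = ln(2.4008) / ln(9.5413)
  = 0.87579 / 2.25563 = 0.38827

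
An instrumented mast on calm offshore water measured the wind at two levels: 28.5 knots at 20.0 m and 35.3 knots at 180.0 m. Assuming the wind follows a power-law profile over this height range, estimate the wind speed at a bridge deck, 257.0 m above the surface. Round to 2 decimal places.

First find α: α = ln(V₂/V₁)/ln(z₂/z₁) = ln(35.3/28.5)/ln(180.0/20.0) = 0.21398/2.19722 = 0.0974
Extrapolate from 180.0 m to 257.0 m: V₃ = 35.3 × (257.0/180.0)^0.0974 = 35.3 × 1.0353 = 36.5457 knots

36.55 knots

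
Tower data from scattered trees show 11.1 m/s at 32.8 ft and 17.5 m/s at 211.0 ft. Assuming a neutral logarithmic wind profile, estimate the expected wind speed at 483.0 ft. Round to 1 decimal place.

Log law: V ∝ ln(z/z₀). From the pair, with r = V₁/V₂ = 0.63429,
ln z₀ = (ln z₁ − r·ln z₂)/(1 − r) = (3.4904 − 0.63429×5.3519)/0.36571 = 0.2620 → z₀ = 1.300 ft
V₃ = V₁ · ln(z₃/z₀)/ln(z₁/z₀) = 11.1 × 5.9180/3.2284 = 20.3474 m/s

20.3 m/s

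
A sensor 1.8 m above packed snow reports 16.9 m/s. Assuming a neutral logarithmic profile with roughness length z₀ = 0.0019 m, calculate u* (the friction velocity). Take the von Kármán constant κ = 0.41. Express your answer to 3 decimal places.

u* ≈ 1.011 m/s

Log law: V(z) = (u*/κ) · ln(z/z₀) ⇒ u* = κ · V / ln(z/z₀)
u* = 0.41 × 16.9 / ln(1.8/0.0019) = 0.41 × 16.9 / 6.8537
   = 6.9290 / 6.8537 = 1.0110 m/s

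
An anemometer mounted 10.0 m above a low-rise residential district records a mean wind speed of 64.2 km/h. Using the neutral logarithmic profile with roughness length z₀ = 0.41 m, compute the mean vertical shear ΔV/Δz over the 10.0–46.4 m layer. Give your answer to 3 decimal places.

0.847 km/h/m

Log law: V₂ = V₁ · ln(z₂/z₀)/ln(z₁/z₀) = 64.2 × 4.7289/3.1942 = 95.0463 km/h
ΔV/Δz = (95.0463 − 64.2)/(46.4 − 10.0) = 30.8463/36.4000 = 0.84743 km/h/m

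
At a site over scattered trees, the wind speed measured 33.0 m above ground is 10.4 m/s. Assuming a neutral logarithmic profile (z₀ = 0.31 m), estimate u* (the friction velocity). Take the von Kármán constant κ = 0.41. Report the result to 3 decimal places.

u* ≈ 0.914 m/s

Log law: V(z) = (u*/κ) · ln(z/z₀) ⇒ u* = κ · V / ln(z/z₀)
u* = 0.41 × 10.4 / ln(33.0/0.31) = 0.41 × 10.4 / 4.6677
   = 4.2640 / 4.6677 = 0.9135 m/s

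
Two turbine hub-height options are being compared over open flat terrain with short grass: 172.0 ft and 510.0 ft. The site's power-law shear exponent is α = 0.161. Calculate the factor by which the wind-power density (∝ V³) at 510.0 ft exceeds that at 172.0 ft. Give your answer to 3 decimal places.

Speed ratio: V_B/V_A = (z_B/z_A)^α = (510.0/172.0)^0.161 = (2.9651)^0.161 = 1.19124
Power-density ratio: P_B/P_A = (V_B/V_A)³ = (1.19124)³ = 1.69043

1.690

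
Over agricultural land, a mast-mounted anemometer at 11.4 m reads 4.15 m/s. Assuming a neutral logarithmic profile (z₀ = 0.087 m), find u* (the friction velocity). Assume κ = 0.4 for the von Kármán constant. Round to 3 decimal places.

Log law: V(z) = (u*/κ) · ln(z/z₀) ⇒ u* = κ · V / ln(z/z₀)
u* = 0.4 × 4.15 / ln(11.4/0.087) = 0.4 × 4.15 / 4.8755
   = 1.6600 / 4.8755 = 0.3405 m/s

u* ≈ 0.340 m/s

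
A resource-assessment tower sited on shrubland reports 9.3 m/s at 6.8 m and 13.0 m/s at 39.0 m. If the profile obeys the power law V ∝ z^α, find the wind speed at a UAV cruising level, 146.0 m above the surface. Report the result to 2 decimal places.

First find α: α = ln(V₂/V₁)/ln(z₂/z₁) = ln(13.0/9.3)/ln(39.0/6.8) = 0.33493/1.74664 = 0.1918
Extrapolate from 39.0 m to 146.0 m: V₃ = 13.0 × (146.0/39.0)^0.1918 = 13.0 × 1.2881 = 16.7447 m/s

16.74 m/s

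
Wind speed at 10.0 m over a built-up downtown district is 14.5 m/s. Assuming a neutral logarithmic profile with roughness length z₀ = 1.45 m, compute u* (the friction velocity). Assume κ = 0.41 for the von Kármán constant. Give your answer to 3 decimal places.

Log law: V(z) = (u*/κ) · ln(z/z₀) ⇒ u* = κ · V / ln(z/z₀)
u* = 0.41 × 14.5 / ln(10.0/1.45) = 0.41 × 14.5 / 1.9310
   = 5.9450 / 1.9310 = 3.0787 m/s

u* ≈ 3.079 m/s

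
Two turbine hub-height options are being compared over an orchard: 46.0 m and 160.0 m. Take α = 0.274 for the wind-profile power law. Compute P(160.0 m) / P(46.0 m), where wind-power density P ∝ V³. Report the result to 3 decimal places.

Speed ratio: V_B/V_A = (z_B/z_A)^α = (160.0/46.0)^0.274 = (3.4783)^0.274 = 1.40713
Power-density ratio: P_B/P_A = (V_B/V_A)³ = (1.40713)³ = 2.78612

2.786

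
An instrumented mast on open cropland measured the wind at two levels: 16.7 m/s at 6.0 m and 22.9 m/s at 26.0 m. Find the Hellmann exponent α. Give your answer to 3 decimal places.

Power law: V₂/V₁ = (z₂/z₁)^α ⇒ α = ln(V₂/V₁) / ln(z₂/z₁)
α = ln(22.9/16.7) / ln(26.0/6.0) = ln(1.3713) / ln(4.3333)
  = 0.31573 / 1.46634 = 0.21532

α ≈ 0.215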